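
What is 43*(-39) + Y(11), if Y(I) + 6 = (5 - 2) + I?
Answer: -1669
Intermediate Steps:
Y(I) = -3 + I (Y(I) = -6 + ((5 - 2) + I) = -6 + (3 + I) = -3 + I)
43*(-39) + Y(11) = 43*(-39) + (-3 + 11) = -1677 + 8 = -1669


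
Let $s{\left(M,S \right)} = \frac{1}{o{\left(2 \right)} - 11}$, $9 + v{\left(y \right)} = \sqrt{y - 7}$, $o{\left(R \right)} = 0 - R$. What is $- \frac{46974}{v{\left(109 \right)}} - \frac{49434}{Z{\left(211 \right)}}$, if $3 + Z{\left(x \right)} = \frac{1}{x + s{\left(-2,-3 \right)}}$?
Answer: $- \frac{208556190}{57491} - \frac{15658 \sqrt{102}}{7} \approx -26219.0$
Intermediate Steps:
$o{\left(R \right)} = - R$
$v{\left(y \right)} = -9 + \sqrt{-7 + y}$ ($v{\left(y \right)} = -9 + \sqrt{y - 7} = -9 + \sqrt{-7 + y}$)
$s{\left(M,S \right)} = - \frac{1}{13}$ ($s{\left(M,S \right)} = \frac{1}{\left(-1\right) 2 - 11} = \frac{1}{-2 - 11} = \frac{1}{-13} = - \frac{1}{13}$)
$Z{\left(x \right)} = -3 + \frac{1}{- \frac{1}{13} + x}$ ($Z{\left(x \right)} = -3 + \frac{1}{x - \frac{1}{13}} = -3 + \frac{1}{- \frac{1}{13} + x}$)
$- \frac{46974}{v{\left(109 \right)}} - \frac{49434}{Z{\left(211 \right)}} = - \frac{46974}{-9 + \sqrt{-7 + 109}} - \frac{49434}{\frac{1}{-1 + 13 \cdot 211} \left(16 - 8229\right)} = - \frac{46974}{-9 + \sqrt{102}} - \frac{49434}{\frac{1}{-1 + 2743} \left(16 - 8229\right)} = - \frac{46974}{-9 + \sqrt{102}} - \frac{49434}{\frac{1}{2742} \left(-8213\right)} = - \frac{46974}{-9 + \sqrt{102}} - \frac{49434}{- \frac{8213}{2742}} = - \frac{46974}{-9 + \sqrt{102}} - - \frac{135548028}{8213} = - \frac{46974}{-9 + \sqrt{102}} + \frac{135548028}{8213} = \frac{135548028}{8213} - \frac{46974}{-9 + \sqrt{102}}$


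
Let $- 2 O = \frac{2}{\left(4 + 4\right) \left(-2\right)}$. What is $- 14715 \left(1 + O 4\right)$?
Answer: $- \frac{73575}{4} \approx -18394.0$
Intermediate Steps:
$O = \frac{1}{16}$ ($O = - \frac{2 \frac{1}{\left(4 + 4\right) \left(-2\right)}}{2} = - \frac{2 \frac{1}{8 \left(-2\right)}}{2} = - \frac{2 \frac{1}{-16}}{2} = - \frac{2 \left(- \frac{1}{16}\right)}{2} = \left(- \frac{1}{2}\right) \left(- \frac{1}{8}\right) = \frac{1}{16} \approx 0.0625$)
$- 14715 \left(1 + O 4\right) = - 14715 \left(1 + \frac{1}{16} \cdot 4\right) = - 14715 \left(1 + \frac{1}{4}\right) = \left(-14715\right) \frac{5}{4} = - \frac{73575}{4}$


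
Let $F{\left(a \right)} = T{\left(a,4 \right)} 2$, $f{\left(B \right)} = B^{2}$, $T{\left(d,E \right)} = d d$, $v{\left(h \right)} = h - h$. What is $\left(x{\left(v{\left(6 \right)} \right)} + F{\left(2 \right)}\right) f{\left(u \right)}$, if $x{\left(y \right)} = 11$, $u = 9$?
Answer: $1539$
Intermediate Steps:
$v{\left(h \right)} = 0$
$T{\left(d,E \right)} = d^{2}$
$F{\left(a \right)} = 2 a^{2}$ ($F{\left(a \right)} = a^{2} \cdot 2 = 2 a^{2}$)
$\left(x{\left(v{\left(6 \right)} \right)} + F{\left(2 \right)}\right) f{\left(u \right)} = \left(11 + 2 \cdot 2^{2}\right) 9^{2} = \left(11 + 2 \cdot 4\right) 81 = \left(11 + 8\right) 81 = 19 \cdot 81 = 1539$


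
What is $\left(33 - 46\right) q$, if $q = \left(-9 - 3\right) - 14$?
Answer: $338$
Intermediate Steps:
$q = -26$ ($q = -12 - 14 = -26$)
$\left(33 - 46\right) q = \left(33 - 46\right) \left(-26\right) = \left(-13\right) \left(-26\right) = 338$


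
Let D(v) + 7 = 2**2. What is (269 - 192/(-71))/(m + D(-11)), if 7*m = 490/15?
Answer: 57873/355 ≈ 163.02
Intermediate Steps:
D(v) = -3 (D(v) = -7 + 2**2 = -7 + 4 = -3)
m = 14/3 (m = (490/15)/7 = (490*(1/15))/7 = (1/7)*(98/3) = 14/3 ≈ 4.6667)
(269 - 192/(-71))/(m + D(-11)) = (269 - 192/(-71))/(14/3 - 3) = (269 - 192*(-1/71))/(5/3) = (269 + 192/71)*(3/5) = (19291/71)*(3/5) = 57873/355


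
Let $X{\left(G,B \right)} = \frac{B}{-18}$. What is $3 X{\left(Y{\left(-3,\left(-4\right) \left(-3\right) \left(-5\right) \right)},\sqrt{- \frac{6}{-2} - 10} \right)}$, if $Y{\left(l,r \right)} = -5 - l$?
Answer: $- \frac{i \sqrt{7}}{6} \approx - 0.44096 i$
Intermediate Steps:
$X{\left(G,B \right)} = - \frac{B}{18}$ ($X{\left(G,B \right)} = B \left(- \frac{1}{18}\right) = - \frac{B}{18}$)
$3 X{\left(Y{\left(-3,\left(-4\right) \left(-3\right) \left(-5\right) \right)},\sqrt{- \frac{6}{-2} - 10} \right)} = 3 \left(- \frac{\sqrt{- \frac{6}{-2} - 10}}{18}\right) = 3 \left(- \frac{\sqrt{\left(-6\right) \left(- \frac{1}{2}\right) - 10}}{18}\right) = 3 \left(- \frac{\sqrt{3 - 10}}{18}\right) = 3 \left(- \frac{\sqrt{-7}}{18}\right) = 3 \left(- \frac{i \sqrt{7}}{18}\right) = - \frac{i \sqrt{7}}{6}$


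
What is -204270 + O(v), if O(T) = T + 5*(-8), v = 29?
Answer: -204281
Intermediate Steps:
O(T) = -40 + T (O(T) = T - 40 = -40 + T)
-204270 + O(v) = -204270 + (-40 + 29) = -204270 - 11 = -204281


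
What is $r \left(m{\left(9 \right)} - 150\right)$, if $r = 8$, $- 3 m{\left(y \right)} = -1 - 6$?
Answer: $- \frac{3544}{3} \approx -1181.3$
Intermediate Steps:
$m{\left(y \right)} = \frac{7}{3}$ ($m{\left(y \right)} = - \frac{-1 - 6}{3} = \left(- \frac{1}{3}\right) \left(-7\right) = \frac{7}{3}$)
$r \left(m{\left(9 \right)} - 150\right) = 8 \left(\frac{7}{3} - 150\right) = 8 \left(- \frac{443}{3}\right) = - \frac{3544}{3}$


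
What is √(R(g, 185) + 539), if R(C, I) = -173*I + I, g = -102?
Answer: I*√31281 ≈ 176.86*I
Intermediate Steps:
R(C, I) = -172*I
√(R(g, 185) + 539) = √(-172*185 + 539) = √(-31820 + 539) = √(-31281) = I*√31281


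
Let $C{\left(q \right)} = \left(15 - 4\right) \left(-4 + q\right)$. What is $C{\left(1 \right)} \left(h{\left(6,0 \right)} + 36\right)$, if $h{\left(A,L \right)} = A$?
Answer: $-1386$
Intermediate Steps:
$C{\left(q \right)} = -44 + 11 q$ ($C{\left(q \right)} = 11 \left(-4 + q\right) = -44 + 11 q$)
$C{\left(1 \right)} \left(h{\left(6,0 \right)} + 36\right) = \left(-44 + 11 \cdot 1\right) \left(6 + 36\right) = \left(-44 + 11\right) 42 = \left(-33\right) 42 = -1386$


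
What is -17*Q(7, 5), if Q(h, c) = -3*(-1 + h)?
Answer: 306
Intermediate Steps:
Q(h, c) = 3 - 3*h
-17*Q(7, 5) = -17*(3 - 3*7) = -17*(3 - 21) = -17*(-18) = 306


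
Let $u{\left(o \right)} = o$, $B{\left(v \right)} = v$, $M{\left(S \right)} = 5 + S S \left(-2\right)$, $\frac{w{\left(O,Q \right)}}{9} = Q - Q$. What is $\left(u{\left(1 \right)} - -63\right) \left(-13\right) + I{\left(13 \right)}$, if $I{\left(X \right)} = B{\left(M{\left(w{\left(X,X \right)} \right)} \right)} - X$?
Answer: $-840$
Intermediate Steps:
$w{\left(O,Q \right)} = 0$ ($w{\left(O,Q \right)} = 9 \left(Q - Q\right) = 9 \cdot 0 = 0$)
$M{\left(S \right)} = 5 - 2 S^{2}$ ($M{\left(S \right)} = 5 + S^{2} \left(-2\right) = 5 - 2 S^{2}$)
$I{\left(X \right)} = 5 - X$ ($I{\left(X \right)} = \left(5 - 2 \cdot 0^{2}\right) - X = \left(5 - 0\right) - X = \left(5 + 0\right) - X = 5 - X$)
$\left(u{\left(1 \right)} - -63\right) \left(-13\right) + I{\left(13 \right)} = \left(1 - -63\right) \left(-13\right) + \left(5 - 13\right) = \left(1 + 63\right) \left(-13\right) + \left(5 - 13\right) = 64 \left(-13\right) - 8 = -832 - 8 = -840$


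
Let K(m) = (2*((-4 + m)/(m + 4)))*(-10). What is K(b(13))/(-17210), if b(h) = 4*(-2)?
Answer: 6/1721 ≈ 0.0034863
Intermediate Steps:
b(h) = -8
K(m) = -20*(-4 + m)/(4 + m) (K(m) = (2*((-4 + m)/(4 + m)))*(-10) = (2*(-4 + m)/(4 + m))*(-10) = -20*(-4 + m)/(4 + m))
K(b(13))/(-17210) = (20*(4 - 1*(-8))/(4 - 8))/(-17210) = (20*(4 + 8)/(-4))*(-1/17210) = (20*(-1/4)*12)*(-1/17210) = -60*(-1/17210) = 6/1721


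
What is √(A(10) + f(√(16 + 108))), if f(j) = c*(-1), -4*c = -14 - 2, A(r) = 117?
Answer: √113 ≈ 10.630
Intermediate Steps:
c = 4 (c = -(-14 - 2)/4 = -¼*(-16) = 4)
f(j) = -4 (f(j) = 4*(-1) = -4)
√(A(10) + f(√(16 + 108))) = √(117 - 4) = √113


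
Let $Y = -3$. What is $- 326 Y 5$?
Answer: $4890$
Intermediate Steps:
$- 326 Y 5 = - 326 \left(\left(-3\right) 5\right) = \left(-326\right) \left(-15\right) = 4890$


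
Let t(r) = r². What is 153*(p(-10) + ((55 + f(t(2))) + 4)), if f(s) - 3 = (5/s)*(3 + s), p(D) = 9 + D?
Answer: 42687/4 ≈ 10672.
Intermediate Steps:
f(s) = 3 + 5*(3 + s)/s (f(s) = 3 + (5/s)*(3 + s) = 3 + 5*(3 + s)/s)
153*(p(-10) + ((55 + f(t(2))) + 4)) = 153*((9 - 10) + ((55 + (8 + 15/(2²))) + 4)) = 153*(-1 + ((55 + (8 + 15/4)) + 4)) = 153*(-1 + ((55 + 47/4) + 4)) = 153*(-1 + (267/4 + 4)) = 153*(-1 + 283/4) = 153*(279/4) = 42687/4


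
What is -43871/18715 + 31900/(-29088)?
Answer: -24646423/7162920 ≈ -3.4408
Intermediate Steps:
-43871/18715 + 31900/(-29088) = -43871*1/18715 + 31900*(-1/29088) = -2309/985 - 7975/7272 = -24646423/7162920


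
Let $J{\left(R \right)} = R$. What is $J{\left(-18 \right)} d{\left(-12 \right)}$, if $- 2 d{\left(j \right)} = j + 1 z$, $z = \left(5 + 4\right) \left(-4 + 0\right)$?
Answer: $-432$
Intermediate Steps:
$z = -36$ ($z = 9 \left(-4\right) = -36$)
$d{\left(j \right)} = 18 - \frac{j}{2}$ ($d{\left(j \right)} = - \frac{j + 1 \left(-36\right)}{2} = - \frac{j - 36}{2} = - \frac{-36 + j}{2} = 18 - \frac{j}{2}$)
$J{\left(-18 \right)} d{\left(-12 \right)} = - 18 \left(18 - -6\right) = - 18 \left(18 + 6\right) = \left(-18\right) 24 = -432$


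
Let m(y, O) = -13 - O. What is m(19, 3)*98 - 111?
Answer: -1679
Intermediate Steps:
m(19, 3)*98 - 111 = (-13 - 1*3)*98 - 111 = (-13 - 3)*98 - 111 = -16*98 - 111 = -1568 - 111 = -1679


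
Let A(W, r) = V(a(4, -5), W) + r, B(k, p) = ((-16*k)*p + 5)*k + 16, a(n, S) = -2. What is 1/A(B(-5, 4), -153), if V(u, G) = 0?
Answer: -1/153 ≈ -0.0065359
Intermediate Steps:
B(k, p) = 16 + k*(5 - 16*k*p) (B(k, p) = (-16*k*p + 5)*k + 16 = (5 - 16*k*p)*k + 16 = k*(5 - 16*k*p) + 16 = 16 + k*(5 - 16*k*p))
A(W, r) = r (A(W, r) = 0 + r = r)
1/A(B(-5, 4), -153) = 1/(-153) = -1/153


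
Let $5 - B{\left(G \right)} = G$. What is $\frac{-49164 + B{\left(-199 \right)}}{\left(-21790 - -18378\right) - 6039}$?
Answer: $\frac{48960}{9451} \approx 5.1804$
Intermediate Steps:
$B{\left(G \right)} = 5 - G$
$\frac{-49164 + B{\left(-199 \right)}}{\left(-21790 - -18378\right) - 6039} = \frac{-49164 + \left(5 - -199\right)}{\left(-21790 - -18378\right) - 6039} = \frac{-49164 + \left(5 + 199\right)}{\left(-21790 + 18378\right) - 6039} = \frac{-49164 + 204}{-3412 - 6039} = - \frac{48960}{-9451} = \left(-48960\right) \left(- \frac{1}{9451}\right) = \frac{48960}{9451}$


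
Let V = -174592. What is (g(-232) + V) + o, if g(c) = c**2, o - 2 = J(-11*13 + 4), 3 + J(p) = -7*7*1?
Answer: -120818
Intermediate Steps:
J(p) = -52 (J(p) = -3 - 7*7*1 = -3 - 49*1 = -3 - 49 = -52)
o = -50 (o = 2 - 52 = -50)
(g(-232) + V) + o = ((-232)**2 - 174592) - 50 = (53824 - 174592) - 50 = -120768 - 50 = -120818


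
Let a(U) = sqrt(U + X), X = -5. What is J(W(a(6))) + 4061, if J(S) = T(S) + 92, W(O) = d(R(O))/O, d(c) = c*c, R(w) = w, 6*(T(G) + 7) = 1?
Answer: 24877/6 ≈ 4146.2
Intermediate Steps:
T(G) = -41/6 (T(G) = -7 + (1/6)*1 = -7 + 1/6 = -41/6)
d(c) = c**2
a(U) = sqrt(-5 + U) (a(U) = sqrt(U - 5) = sqrt(-5 + U))
W(O) = O (W(O) = O**2/O = O)
J(S) = 511/6 (J(S) = -41/6 + 92 = 511/6)
J(W(a(6))) + 4061 = 511/6 + 4061 = 24877/6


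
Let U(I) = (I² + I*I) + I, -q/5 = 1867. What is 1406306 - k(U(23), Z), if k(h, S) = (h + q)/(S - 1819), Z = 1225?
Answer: 417668755/297 ≈ 1.4063e+6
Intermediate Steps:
q = -9335 (q = -5*1867 = -9335)
U(I) = I + 2*I² (U(I) = (I² + I²) + I = 2*I² + I = I + 2*I²)
k(h, S) = (-9335 + h)/(-1819 + S) (k(h, S) = (h - 9335)/(S - 1819) = (-9335 + h)/(-1819 + S))
1406306 - k(U(23), Z) = 1406306 - (-9335 + 23*(1 + 2*23))/(-1819 + 1225) = 1406306 - (-9335 + 23*(1 + 46))/(-594) = 1406306 - (-1)*(-9335 + 23*47)/594 = 1406306 - (-1)*(-9335 + 1081)/594 = 1406306 - (-1)*(-8254)/594 = 1406306 - 1*4127/297 = 1406306 - 4127/297 = 417668755/297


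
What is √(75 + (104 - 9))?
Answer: √170 ≈ 13.038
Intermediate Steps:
√(75 + (104 - 9)) = √(75 + 95) = √170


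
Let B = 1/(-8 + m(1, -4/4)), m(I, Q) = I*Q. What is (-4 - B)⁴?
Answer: 1500625/6561 ≈ 228.72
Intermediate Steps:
B = -⅑ (B = 1/(-8 + 1*(-4/4)) = 1/(-8 + 1*(-4*¼)) = 1/(-8 + 1*(-1)) = 1/(-8 - 1) = 1/(-9) = -⅑ ≈ -0.11111)
(-4 - B)⁴ = (-4 - 1*(-⅑))⁴ = (-4 + ⅑)⁴ = (-35/9)⁴ = 1500625/6561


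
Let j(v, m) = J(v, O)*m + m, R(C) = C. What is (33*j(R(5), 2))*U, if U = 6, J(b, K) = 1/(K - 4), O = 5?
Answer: 792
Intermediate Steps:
J(b, K) = 1/(-4 + K)
j(v, m) = 2*m (j(v, m) = m/(-4 + 5) + m = m/1 + m = 1*m + m = m + m = 2*m)
(33*j(R(5), 2))*U = (33*(2*2))*6 = (33*4)*6 = 132*6 = 792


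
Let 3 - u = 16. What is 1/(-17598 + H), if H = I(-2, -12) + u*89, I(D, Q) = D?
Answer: -1/18757 ≈ -5.3313e-5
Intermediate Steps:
u = -13 (u = 3 - 1*16 = 3 - 16 = -13)
H = -1159 (H = -2 - 13*89 = -2 - 1157 = -1159)
1/(-17598 + H) = 1/(-17598 - 1159) = 1/(-18757) = -1/18757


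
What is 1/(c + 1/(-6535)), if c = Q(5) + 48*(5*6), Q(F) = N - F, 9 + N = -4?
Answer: 6535/9292769 ≈ 0.00070324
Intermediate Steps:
N = -13 (N = -9 - 4 = -13)
Q(F) = -13 - F
c = 1422 (c = (-13 - 1*5) + 48*(5*6) = (-13 - 5) + 48*30 = -18 + 1440 = 1422)
1/(c + 1/(-6535)) = 1/(1422 + 1/(-6535)) = 1/(1422 - 1/6535) = 1/(9292769/6535) = 6535/9292769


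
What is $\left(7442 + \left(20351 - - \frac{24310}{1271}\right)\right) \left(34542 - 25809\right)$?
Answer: $\frac{7529382369}{31} \approx 2.4288 \cdot 10^{8}$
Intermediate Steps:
$\left(7442 + \left(20351 - - \frac{24310}{1271}\right)\right) \left(34542 - 25809\right) = \left(7442 + \left(20351 - \left(-24310\right) \frac{1}{1271}\right)\right) 8733 = \left(7442 + \left(20351 - - \frac{24310}{1271}\right)\right) 8733 = \left(7442 + \left(20351 + \frac{24310}{1271}\right)\right) 8733 = \left(7442 + \frac{25890431}{1271}\right) 8733 = \frac{35349213}{1271} \cdot 8733 = \frac{7529382369}{31}$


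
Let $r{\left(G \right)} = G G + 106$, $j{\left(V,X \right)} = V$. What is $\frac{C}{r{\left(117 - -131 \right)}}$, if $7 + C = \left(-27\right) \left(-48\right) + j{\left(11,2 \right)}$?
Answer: $\frac{130}{6161} \approx 0.0211$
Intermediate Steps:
$r{\left(G \right)} = 106 + G^{2}$ ($r{\left(G \right)} = G^{2} + 106 = 106 + G^{2}$)
$C = 1300$ ($C = -7 + \left(\left(-27\right) \left(-48\right) + 11\right) = -7 + \left(1296 + 11\right) = -7 + 1307 = 1300$)
$\frac{C}{r{\left(117 - -131 \right)}} = \frac{1300}{106 + \left(117 - -131\right)^{2}} = \frac{1300}{106 + \left(117 + 131\right)^{2}} = \frac{1300}{106 + 248^{2}} = \frac{1300}{106 + 61504} = \frac{1300}{61610} = 1300 \cdot \frac{1}{61610} = \frac{130}{6161}$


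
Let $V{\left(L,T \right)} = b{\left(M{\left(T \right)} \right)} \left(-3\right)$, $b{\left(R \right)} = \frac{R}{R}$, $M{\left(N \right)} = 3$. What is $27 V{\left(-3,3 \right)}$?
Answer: $-81$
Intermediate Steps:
$b{\left(R \right)} = 1$
$V{\left(L,T \right)} = -3$ ($V{\left(L,T \right)} = 1 \left(-3\right) = -3$)
$27 V{\left(-3,3 \right)} = 27 \left(-3\right) = -81$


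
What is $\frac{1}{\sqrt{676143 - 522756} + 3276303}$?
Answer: $\frac{57479}{188318617446} - \frac{\sqrt{17043}}{3578053731474} \approx 3.0519 \cdot 10^{-7}$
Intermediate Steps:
$\frac{1}{\sqrt{676143 - 522756} + 3276303} = \frac{1}{\sqrt{153387} + 3276303} = \frac{1}{3 \sqrt{17043} + 3276303} = \frac{1}{3276303 + 3 \sqrt{17043}}$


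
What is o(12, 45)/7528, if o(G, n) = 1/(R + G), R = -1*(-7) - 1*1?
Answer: 1/135504 ≈ 7.3799e-6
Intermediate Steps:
R = 6 (R = 7 - 1 = 6)
o(G, n) = 1/(6 + G)
o(12, 45)/7528 = 1/((6 + 12)*7528) = (1/7528)/18 = (1/18)*(1/7528) = 1/135504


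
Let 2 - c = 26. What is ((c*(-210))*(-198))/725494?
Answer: -6480/4711 ≈ -1.3755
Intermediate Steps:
c = -24 (c = 2 - 1*26 = 2 - 26 = -24)
((c*(-210))*(-198))/725494 = (-24*(-210)*(-198))/725494 = (5040*(-198))*(1/725494) = -997920*1/725494 = -6480/4711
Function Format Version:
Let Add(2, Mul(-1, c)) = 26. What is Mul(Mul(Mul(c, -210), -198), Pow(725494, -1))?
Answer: Rational(-6480, 4711) ≈ -1.3755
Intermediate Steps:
c = -24 (c = Add(2, Mul(-1, 26)) = Add(2, -26) = -24)
Mul(Mul(Mul(c, -210), -198), Pow(725494, -1)) = Mul(Mul(Mul(-24, -210), -198), Pow(725494, -1)) = Mul(Mul(5040, -198), Rational(1, 725494)) = Mul(-997920, Rational(1, 725494)) = Rational(-6480, 4711)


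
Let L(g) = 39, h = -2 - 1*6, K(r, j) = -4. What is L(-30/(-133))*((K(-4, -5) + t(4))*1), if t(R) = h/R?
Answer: -234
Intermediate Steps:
h = -8 (h = -2 - 6 = -8)
t(R) = -8/R
L(-30/(-133))*((K(-4, -5) + t(4))*1) = 39*((-4 - 8/4)*1) = 39*((-4 - 8*1/4)*1) = 39*((-4 - 2)*1) = 39*(-6*1) = 39*(-6) = -234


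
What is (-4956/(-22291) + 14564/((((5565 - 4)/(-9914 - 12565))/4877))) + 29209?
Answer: -35587360737216517/123960251 ≈ -2.8709e+8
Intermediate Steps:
(-4956/(-22291) + 14564/((((5565 - 4)/(-9914 - 12565))/4877))) + 29209 = (-4956*(-1/22291) + 14564/(((5561/(-22479))*(1/4877)))) + 29209 = (4956/22291 + 14564/(((5561*(-1/22479))*(1/4877)))) + 29209 = (4956/22291 + 14564/((-5561/22479*1/4877))) + 29209 = (4956/22291 + 14564/(-5561/109630083)) + 29209 = (4956/22291 + 14564*(-109630083/5561)) + 29209 = (4956/22291 - 1596652528812/5561) + 29209 = -35590981492187976/123960251 + 29209 = -35587360737216517/123960251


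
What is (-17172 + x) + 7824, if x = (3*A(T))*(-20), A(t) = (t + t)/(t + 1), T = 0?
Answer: -9348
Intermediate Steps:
A(t) = 2*t/(1 + t) (A(t) = (2*t)/(1 + t) = 2*t/(1 + t))
x = 0 (x = (3*(2*0/(1 + 0)))*(-20) = (3*(2*0/1))*(-20) = (3*(2*0*1))*(-20) = (3*0)*(-20) = 0*(-20) = 0)
(-17172 + x) + 7824 = (-17172 + 0) + 7824 = -17172 + 7824 = -9348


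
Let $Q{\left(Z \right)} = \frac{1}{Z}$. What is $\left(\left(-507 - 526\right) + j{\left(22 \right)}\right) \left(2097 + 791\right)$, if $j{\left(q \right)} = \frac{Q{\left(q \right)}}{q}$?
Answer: $- \frac{360979062}{121} \approx -2.9833 \cdot 10^{6}$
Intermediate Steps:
$j{\left(q \right)} = \frac{1}{q^{2}}$ ($j{\left(q \right)} = \frac{1}{q q} = \frac{1}{q^{2}}$)
$\left(\left(-507 - 526\right) + j{\left(22 \right)}\right) \left(2097 + 791\right) = \left(\left(-507 - 526\right) + \frac{1}{484}\right) \left(2097 + 791\right) = \left(-1033 + \frac{1}{484}\right) 2888 = \left(- \frac{499971}{484}\right) 2888 = - \frac{360979062}{121}$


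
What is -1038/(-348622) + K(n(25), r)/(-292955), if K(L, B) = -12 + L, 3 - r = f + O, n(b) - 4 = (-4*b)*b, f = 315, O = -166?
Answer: 589215633/51065279005 ≈ 0.011538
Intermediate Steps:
n(b) = 4 - 4*b**2 (n(b) = 4 + (-4*b)*b = 4 - 4*b**2)
r = -146 (r = 3 - (315 - 166) = 3 - 1*149 = 3 - 149 = -146)
-1038/(-348622) + K(n(25), r)/(-292955) = -1038/(-348622) + (-12 + (4 - 4*25**2))/(-292955) = -1038*(-1/348622) + (-12 + (4 - 4*625))*(-1/292955) = 519/174311 + (-12 + (4 - 2500))*(-1/292955) = 519/174311 + (-12 - 2496)*(-1/292955) = 519/174311 - 2508*(-1/292955) = 519/174311 + 2508/292955 = 589215633/51065279005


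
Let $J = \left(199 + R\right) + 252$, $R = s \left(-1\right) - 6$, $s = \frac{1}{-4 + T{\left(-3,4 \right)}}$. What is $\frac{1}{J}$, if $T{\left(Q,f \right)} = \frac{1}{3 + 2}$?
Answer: $\frac{19}{8460} \approx 0.0022459$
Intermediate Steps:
$T{\left(Q,f \right)} = \frac{1}{5}$
$s = - \frac{5}{19}$ ($s = \frac{1}{-4 + \frac{1}{5}} = \frac{1}{- \frac{19}{5}} = - \frac{5}{19} \approx -0.26316$)
$R = - \frac{109}{19}$ ($R = \left(- \frac{5}{19}\right) \left(-1\right) - 6 = \frac{5}{19} - 6 = - \frac{109}{19} \approx -5.7368$)
$J = \frac{8460}{19}$ ($J = \left(199 - \frac{109}{19}\right) + 252 = \frac{3672}{19} + 252 = \frac{8460}{19} \approx 445.26$)
$\frac{1}{J} = \frac{1}{\frac{8460}{19}} = \frac{19}{8460}$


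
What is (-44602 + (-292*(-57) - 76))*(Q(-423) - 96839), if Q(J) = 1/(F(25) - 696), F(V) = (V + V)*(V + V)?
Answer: 2448735628435/902 ≈ 2.7148e+9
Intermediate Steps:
F(V) = 4*V² (F(V) = (2*V)*(2*V) = 4*V²)
Q(J) = 1/1804 (Q(J) = 1/(4*25² - 696) = 1/(4*625 - 696) = 1/(2500 - 696) = 1/1804)
(-44602 + (-292*(-57) - 76))*(Q(-423) - 96839) = (-44602 + (-292*(-57) - 76))*(1/1804 - 96839) = (-44602 + (16644 - 76))*(-174697555/1804) = (-44602 + 16568)*(-174697555/1804) = -28034*(-174697555/1804) = 2448735628435/902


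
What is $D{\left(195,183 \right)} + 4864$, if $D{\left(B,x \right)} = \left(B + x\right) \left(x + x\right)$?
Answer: $143212$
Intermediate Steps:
$D{\left(B,x \right)} = 2 x \left(B + x\right)$ ($D{\left(B,x \right)} = \left(B + x\right) 2 x = 2 x \left(B + x\right)$)
$D{\left(195,183 \right)} + 4864 = 2 \cdot 183 \left(195 + 183\right) + 4864 = 2 \cdot 183 \cdot 378 + 4864 = 138348 + 4864 = 143212$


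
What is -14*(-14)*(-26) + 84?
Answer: -5012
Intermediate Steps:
-14*(-14)*(-26) + 84 = 196*(-26) + 84 = -5096 + 84 = -5012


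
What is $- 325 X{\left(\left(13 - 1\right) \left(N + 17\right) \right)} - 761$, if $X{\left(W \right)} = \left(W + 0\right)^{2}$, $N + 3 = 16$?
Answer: $-42120761$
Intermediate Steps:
$N = 13$ ($N = -3 + 16 = 13$)
$X{\left(W \right)} = W^{2}$
$- 325 X{\left(\left(13 - 1\right) \left(N + 17\right) \right)} - 761 = - 325 \left(\left(13 - 1\right) \left(13 + 17\right)\right)^{2} - 761 = - 325 \left(12 \cdot 30\right)^{2} - 761 = - 325 \cdot 360^{2} - 761 = \left(-325\right) 129600 - 761 = -42120000 - 761 = -42120761$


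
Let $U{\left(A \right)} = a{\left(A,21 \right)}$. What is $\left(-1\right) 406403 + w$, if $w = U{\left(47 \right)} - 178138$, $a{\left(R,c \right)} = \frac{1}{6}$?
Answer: $- \frac{3507245}{6} \approx -5.8454 \cdot 10^{5}$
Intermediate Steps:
$a{\left(R,c \right)} = \frac{1}{6}$
$U{\left(A \right)} = \frac{1}{6}$
$w = - \frac{1068827}{6}$ ($w = \frac{1}{6} - 178138 = - \frac{1068827}{6} \approx -1.7814 \cdot 10^{5}$)
$\left(-1\right) 406403 + w = \left(-1\right) 406403 - \frac{1068827}{6} = -406403 - \frac{1068827}{6} = - \frac{3507245}{6}$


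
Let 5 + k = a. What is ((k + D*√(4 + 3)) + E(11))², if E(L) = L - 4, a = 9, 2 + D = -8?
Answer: 821 - 220*√7 ≈ 238.93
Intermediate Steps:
D = -10 (D = -2 - 8 = -10)
k = 4 (k = -5 + 9 = 4)
E(L) = -4 + L
((k + D*√(4 + 3)) + E(11))² = ((4 - 10*√(4 + 3)) + (-4 + 11))² = ((4 - 10*√7) + 7)² = (11 - 10*√7)²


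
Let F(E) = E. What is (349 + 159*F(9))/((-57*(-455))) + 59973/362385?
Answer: 16299593/69618185 ≈ 0.23413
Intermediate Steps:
(349 + 159*F(9))/((-57*(-455))) + 59973/362385 = (349 + 159*9)/((-57*(-455))) + 59973/362385 = (349 + 1431)/25935 + 59973*(1/362385) = 1780*(1/25935) + 19991/120795 = 356/5187 + 19991/120795 = 16299593/69618185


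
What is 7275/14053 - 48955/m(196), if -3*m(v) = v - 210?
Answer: -2063791995/196742 ≈ -10490.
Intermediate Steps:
m(v) = 70 - v/3 (m(v) = -(v - 210)/3 = -(-210 + v)/3 = 70 - v/3)
7275/14053 - 48955/m(196) = 7275/14053 - 48955/(70 - ⅓*196) = 7275*(1/14053) - 48955/(70 - 196/3) = 7275/14053 - 48955/14/3 = 7275/14053 - 48955*3/14 = 7275/14053 - 146865/14 = -2063791995/196742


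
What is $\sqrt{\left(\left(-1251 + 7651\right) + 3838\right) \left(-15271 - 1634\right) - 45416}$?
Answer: $i \sqrt{173118806} \approx 13157.0 i$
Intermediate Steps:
$\sqrt{\left(\left(-1251 + 7651\right) + 3838\right) \left(-15271 - 1634\right) - 45416} = \sqrt{\left(6400 + 3838\right) \left(-16905\right) - 45416} = \sqrt{10238 \left(-16905\right) - 45416} = \sqrt{-173073390 - 45416} = \sqrt{-173118806} = i \sqrt{173118806}$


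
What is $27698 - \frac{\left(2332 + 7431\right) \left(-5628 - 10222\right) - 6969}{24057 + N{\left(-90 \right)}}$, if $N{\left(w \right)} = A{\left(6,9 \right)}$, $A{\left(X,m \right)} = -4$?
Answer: $\frac{820970513}{24053} \approx 34132.0$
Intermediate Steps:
$N{\left(w \right)} = -4$
$27698 - \frac{\left(2332 + 7431\right) \left(-5628 - 10222\right) - 6969}{24057 + N{\left(-90 \right)}} = 27698 - \frac{\left(2332 + 7431\right) \left(-5628 - 10222\right) - 6969}{24057 - 4} = 27698 - \frac{9763 \left(-15850\right) - 6969}{24053} = 27698 - \left(-154743550 - 6969\right) \frac{1}{24053} = 27698 - \left(-154750519\right) \frac{1}{24053} = 27698 - - \frac{154750519}{24053} = 27698 + \frac{154750519}{24053} = \frac{820970513}{24053}$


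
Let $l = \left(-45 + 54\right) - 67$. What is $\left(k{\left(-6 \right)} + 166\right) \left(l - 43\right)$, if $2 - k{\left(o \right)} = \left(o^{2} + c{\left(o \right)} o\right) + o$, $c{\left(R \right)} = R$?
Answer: $-10302$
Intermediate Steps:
$k{\left(o \right)} = 2 - o - 2 o^{2}$ ($k{\left(o \right)} = 2 - \left(\left(o^{2} + o o\right) + o\right) = 2 - \left(\left(o^{2} + o^{2}\right) + o\right) = 2 - \left(2 o^{2} + o\right) = 2 - \left(o + 2 o^{2}\right) = 2 - o - 2 o^{2}$)
$l = -58$ ($l = 9 - 67 = -58$)
$\left(k{\left(-6 \right)} + 166\right) \left(l - 43\right) = \left(\left(2 - -6 - 2 \left(-6\right)^{2}\right) + 166\right) \left(-58 - 43\right) = \left(\left(2 + 6 - 72\right) + 166\right) \left(-101\right) = \left(-64 + 166\right) \left(-101\right) = 102 \left(-101\right) = -10302$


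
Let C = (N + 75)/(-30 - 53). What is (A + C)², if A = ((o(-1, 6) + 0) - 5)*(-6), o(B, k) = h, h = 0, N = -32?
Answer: 5987809/6889 ≈ 869.18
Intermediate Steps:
o(B, k) = 0
A = 30 (A = ((0 + 0) - 5)*(-6) = (0 - 5)*(-6) = -5*(-6) = 30)
C = -43/83 (C = (-32 + 75)/(-30 - 53) = 43/(-83) = 43*(-1/83) = -43/83 ≈ -0.51807)
(A + C)² = (30 - 43/83)² = (2447/83)² = 5987809/6889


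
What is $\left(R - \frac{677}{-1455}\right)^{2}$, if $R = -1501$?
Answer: $\frac{4766702825284}{2117025} \approx 2.2516 \cdot 10^{6}$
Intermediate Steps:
$\left(R - \frac{677}{-1455}\right)^{2} = \left(-1501 - \frac{677}{-1455}\right)^{2} = \left(-1501 - - \frac{677}{1455}\right)^{2} = \left(-1501 + \frac{677}{1455}\right)^{2} = \left(- \frac{2183278}{1455}\right)^{2} = \frac{4766702825284}{2117025}$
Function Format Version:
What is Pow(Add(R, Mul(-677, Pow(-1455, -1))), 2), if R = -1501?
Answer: Rational(4766702825284, 2117025) ≈ 2.2516e+6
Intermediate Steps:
Pow(Add(R, Mul(-677, Pow(-1455, -1))), 2) = Pow(Add(-1501, Mul(-677, Pow(-1455, -1))), 2) = Pow(Add(-1501, Mul(-677, Rational(-1, 1455))), 2) = Pow(Add(-1501, Rational(677, 1455)), 2) = Pow(Rational(-2183278, 1455), 2) = Rational(4766702825284, 2117025)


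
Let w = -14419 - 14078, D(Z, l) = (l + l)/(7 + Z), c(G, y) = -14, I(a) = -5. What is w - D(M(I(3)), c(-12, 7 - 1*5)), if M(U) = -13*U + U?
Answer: -1909271/67 ≈ -28497.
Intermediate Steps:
M(U) = -12*U
D(Z, l) = 2*l/(7 + Z) (D(Z, l) = (2*l)/(7 + Z) = 2*l/(7 + Z))
w = -28497
w - D(M(I(3)), c(-12, 7 - 1*5)) = -28497 - 2*(-14)/(7 - 12*(-5)) = -28497 - 2*(-14)/(7 + 60) = -28497 - 2*(-14)/67 = -28497 - 1*(-28/67) = -28497 + 28/67 = -1909271/67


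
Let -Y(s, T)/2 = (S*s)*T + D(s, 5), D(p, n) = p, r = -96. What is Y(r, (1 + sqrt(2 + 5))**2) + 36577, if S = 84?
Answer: 165793 + 32256*sqrt(7) ≈ 2.5113e+5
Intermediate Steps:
Y(s, T) = -2*s - 168*T*s (Y(s, T) = -2*((84*s)*T + s) = -2*(84*T*s + s) = -2*(s + 84*T*s) = -2*s - 168*T*s)
Y(r, (1 + sqrt(2 + 5))**2) + 36577 = 2*(-96)*(-1 - 84*(1 + sqrt(2 + 5))**2) + 36577 = 2*(-96)*(-1 - 84*(1 + sqrt(7))**2) + 36577 = (192 + 16128*(1 + sqrt(7))**2) + 36577 = 36769 + 16128*(1 + sqrt(7))**2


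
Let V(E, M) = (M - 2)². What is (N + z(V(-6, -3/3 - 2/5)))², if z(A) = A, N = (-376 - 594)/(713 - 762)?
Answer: 1475404921/1500625 ≈ 983.19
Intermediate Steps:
V(E, M) = (-2 + M)²
N = 970/49 (N = -970/(-49) = -970*(-1/49) = 970/49 ≈ 19.796)
(N + z(V(-6, -3/3 - 2/5)))² = (970/49 + (-2 + (-3/3 - 2/5))²)² = (970/49 + (-2 + (-3*⅓ - 2*⅕))²)² = (970/49 + (-2 + (-1 - ⅖))²)² = (970/49 + (-2 - 7/5)²)² = (970/49 + (-17/5)²)² = (970/49 + 289/25)² = (38411/1225)² = 1475404921/1500625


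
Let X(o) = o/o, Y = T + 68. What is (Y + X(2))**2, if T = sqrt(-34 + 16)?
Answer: 4743 + 414*I*sqrt(2) ≈ 4743.0 + 585.48*I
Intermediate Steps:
T = 3*I*sqrt(2) (T = sqrt(-18) = 3*I*sqrt(2) ≈ 4.2426*I)
Y = 68 + 3*I*sqrt(2) (Y = 3*I*sqrt(2) + 68 = 68 + 3*I*sqrt(2) ≈ 68.0 + 4.2426*I)
X(o) = 1
(Y + X(2))**2 = ((68 + 3*I*sqrt(2)) + 1)**2 = (69 + 3*I*sqrt(2))**2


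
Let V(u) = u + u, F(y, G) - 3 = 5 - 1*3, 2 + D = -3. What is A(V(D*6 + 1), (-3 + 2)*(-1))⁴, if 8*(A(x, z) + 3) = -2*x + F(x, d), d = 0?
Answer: 88529281/4096 ≈ 21614.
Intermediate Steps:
D = -5 (D = -2 - 3 = -5)
F(y, G) = 5 (F(y, G) = 3 + (5 - 1*3) = 3 + (5 - 3) = 3 + 2 = 5)
V(u) = 2*u
A(x, z) = -19/8 - x/4 (A(x, z) = -3 + (-2*x + 5)/8 = -3 + (5 - 2*x)/8 = -3 + (5/8 - x/4) = -19/8 - x/4)
A(V(D*6 + 1), (-3 + 2)*(-1))⁴ = (-19/8 - (-5*6 + 1)/2)⁴ = (-19/8 - (-30 + 1)/2)⁴ = (-19/8 - (-29)/2)⁴ = (-19/8 - ¼*(-58))⁴ = (-19/8 + 29/2)⁴ = (97/8)⁴ = 88529281/4096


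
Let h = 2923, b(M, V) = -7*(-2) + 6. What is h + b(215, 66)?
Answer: 2943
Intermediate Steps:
b(M, V) = 20 (b(M, V) = 14 + 6 = 20)
h + b(215, 66) = 2923 + 20 = 2943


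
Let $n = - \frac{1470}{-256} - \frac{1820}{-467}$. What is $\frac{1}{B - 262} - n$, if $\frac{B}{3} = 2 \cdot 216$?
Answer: $- \frac{297868097}{30904192} \approx -9.6384$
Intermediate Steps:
$B = 1296$ ($B = 3 \cdot 2 \cdot 216 = 3 \cdot 432 = 1296$)
$n = \frac{576205}{59776}$ ($n = \left(-1470\right) \left(- \frac{1}{256}\right) - - \frac{1820}{467} = \frac{735}{128} + \frac{1820}{467} = \frac{576205}{59776} \approx 9.6394$)
$\frac{1}{B - 262} - n = \frac{1}{1296 - 262} - \frac{576205}{59776} = \frac{1}{1034} - \frac{576205}{59776} = - \frac{297868097}{30904192}$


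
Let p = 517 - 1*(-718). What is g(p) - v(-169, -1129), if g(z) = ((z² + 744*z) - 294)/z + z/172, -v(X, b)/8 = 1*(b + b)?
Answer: -3415301043/212420 ≈ -16078.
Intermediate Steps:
v(X, b) = -16*b (v(X, b) = -8*(b + b) = -8*2*b = -16*b)
p = 1235 (p = 517 + 718 = 1235)
g(z) = z/172 + (-294 + z² + 744*z)/z (g(z) = (-294 + z² + 744*z)/z + z*(1/172) = (-294 + z² + 744*z)/z + z/172 = z/172 + (-294 + z² + 744*z)/z)
g(p) - v(-169, -1129) = (744 - 294/1235 + (173/172)*1235) - (-16)*(-1129) = (744 - 294*1/1235 + 213655/172) - 1*18064 = (744 - 294/1235 + 213655/172) - 18064 = 421853837/212420 - 18064 = -3415301043/212420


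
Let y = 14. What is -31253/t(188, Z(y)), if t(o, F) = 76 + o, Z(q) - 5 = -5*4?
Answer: -31253/264 ≈ -118.38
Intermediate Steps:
Z(q) = -15 (Z(q) = 5 - 5*4 = 5 - 20 = -15)
-31253/t(188, Z(y)) = -31253/(76 + 188) = -31253/264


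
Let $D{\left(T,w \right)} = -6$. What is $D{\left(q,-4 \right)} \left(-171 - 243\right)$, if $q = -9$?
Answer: $2484$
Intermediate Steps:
$D{\left(q,-4 \right)} \left(-171 - 243\right) = - 6 \left(-171 - 243\right) = \left(-6\right) \left(-414\right) = 2484$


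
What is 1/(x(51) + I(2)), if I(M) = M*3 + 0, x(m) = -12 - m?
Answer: -1/57 ≈ -0.017544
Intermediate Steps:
I(M) = 3*M (I(M) = 3*M + 0 = 3*M)
1/(x(51) + I(2)) = 1/((-12 - 1*51) + 3*2) = 1/((-12 - 51) + 6) = 1/(-63 + 6) = 1/(-57) = -1/57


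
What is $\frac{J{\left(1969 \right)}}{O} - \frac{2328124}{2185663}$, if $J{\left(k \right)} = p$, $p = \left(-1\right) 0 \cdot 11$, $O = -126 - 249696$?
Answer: $- \frac{2328124}{2185663} \approx -1.0652$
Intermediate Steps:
$O = -249822$ ($O = -126 - 249696 = -249822$)
$p = 0$ ($p = 0 \cdot 11 = 0$)
$J{\left(k \right)} = 0$
$\frac{J{\left(1969 \right)}}{O} - \frac{2328124}{2185663} = \frac{0}{-249822} - \frac{2328124}{2185663} = 0 \left(- \frac{1}{249822}\right) - \frac{2328124}{2185663} = 0 - \frac{2328124}{2185663} = - \frac{2328124}{2185663}$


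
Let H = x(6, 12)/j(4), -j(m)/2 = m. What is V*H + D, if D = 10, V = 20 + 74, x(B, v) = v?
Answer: -131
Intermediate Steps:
j(m) = -2*m
V = 94
H = -3/2 (H = 12/((-2*4)) = 12/(-8) = 12*(-1/8) = -3/2 ≈ -1.5000)
V*H + D = 94*(-3/2) + 10 = -141 + 10 = -131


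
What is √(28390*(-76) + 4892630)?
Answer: √2734990 ≈ 1653.8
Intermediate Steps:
√(28390*(-76) + 4892630) = √(-2157640 + 4892630) = √2734990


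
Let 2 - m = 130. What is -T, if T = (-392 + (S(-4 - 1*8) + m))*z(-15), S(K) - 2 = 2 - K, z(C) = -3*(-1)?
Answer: 1512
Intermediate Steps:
z(C) = 3
m = -128 (m = 2 - 1*130 = 2 - 130 = -128)
S(K) = 4 - K (S(K) = 2 + (2 - K) = 4 - K)
T = -1512 (T = (-392 + ((4 - (-4 - 1*8)) - 128))*3 = (-392 + ((4 - (-4 - 8)) - 128))*3 = (-392 + ((4 - 1*(-12)) - 128))*3 = (-392 + ((4 + 12) - 128))*3 = (-392 + (16 - 128))*3 = (-392 - 112)*3 = -504*3 = -1512)
-T = -1*(-1512) = 1512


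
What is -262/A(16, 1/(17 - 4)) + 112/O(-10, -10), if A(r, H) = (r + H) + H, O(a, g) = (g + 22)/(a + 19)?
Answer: 7117/105 ≈ 67.781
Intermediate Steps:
O(a, g) = (22 + g)/(19 + a)
A(r, H) = r + 2*H (A(r, H) = (H + r) + H = r + 2*H)
-262/A(16, 1/(17 - 4)) + 112/O(-10, -10) = -262/(16 + 2/(17 - 4)) + 112/(((22 - 10)/(19 - 10))) = -262/(16 + 2/13) + 112/((12/9)) = -262/(16 + 2*(1/13)) + 112/(((1/9)*12)) = -262/(16 + 2/13) + 112/(4/3) = -262/210/13 + 112*(3/4) = -262*13/210 + 84 = -1703/105 + 84 = 7117/105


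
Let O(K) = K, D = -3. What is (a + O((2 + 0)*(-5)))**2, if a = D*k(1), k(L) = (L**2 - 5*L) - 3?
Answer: 121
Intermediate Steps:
k(L) = -3 + L**2 - 5*L
a = 21 (a = -3*(-3 + 1**2 - 5*1) = -3*(-3 + 1 - 5) = -3*(-7) = 21)
(a + O((2 + 0)*(-5)))**2 = (21 + (2 + 0)*(-5))**2 = (21 + 2*(-5))**2 = (21 - 10)**2 = 11**2 = 121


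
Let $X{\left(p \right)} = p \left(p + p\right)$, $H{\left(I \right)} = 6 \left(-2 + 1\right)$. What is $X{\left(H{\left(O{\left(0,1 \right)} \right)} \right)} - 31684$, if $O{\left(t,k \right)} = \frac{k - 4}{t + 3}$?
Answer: $-31612$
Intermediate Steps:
$O{\left(t,k \right)} = \frac{-4 + k}{3 + t}$
$H{\left(I \right)} = -6$ ($H{\left(I \right)} = 6 \left(-1\right) = -6$)
$X{\left(p \right)} = 2 p^{2}$ ($X{\left(p \right)} = p 2 p = 2 p^{2}$)
$X{\left(H{\left(O{\left(0,1 \right)} \right)} \right)} - 31684 = 2 \left(-6\right)^{2} - 31684 = 2 \cdot 36 - 31684 = 72 - 31684 = -31612$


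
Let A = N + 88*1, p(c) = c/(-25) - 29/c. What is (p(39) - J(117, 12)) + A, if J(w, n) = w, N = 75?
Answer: 42604/975 ≈ 43.696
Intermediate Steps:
p(c) = -29/c - c/25 (p(c) = c*(-1/25) - 29/c = -c/25 - 29/c = -29/c - c/25)
A = 163 (A = 75 + 88*1 = 75 + 88 = 163)
(p(39) - J(117, 12)) + A = ((-29/39 - 1/25*39) - 1*117) + 163 = ((-29*1/39 - 39/25) - 117) + 163 = ((-29/39 - 39/25) - 117) + 163 = (-2246/975 - 117) + 163 = -116321/975 + 163 = 42604/975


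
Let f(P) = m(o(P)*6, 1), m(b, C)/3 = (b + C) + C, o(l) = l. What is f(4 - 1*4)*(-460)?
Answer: -2760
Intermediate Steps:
m(b, C) = 3*b + 6*C (m(b, C) = 3*((b + C) + C) = 3*((C + b) + C) = 3*(b + 2*C) = 3*b + 6*C)
f(P) = 6 + 18*P (f(P) = 3*(P*6) + 6*1 = 3*(6*P) + 6 = 18*P + 6 = 6 + 18*P)
f(4 - 1*4)*(-460) = (6 + 18*(4 - 1*4))*(-460) = (6 + 18*(4 - 4))*(-460) = (6 + 18*0)*(-460) = (6 + 0)*(-460) = 6*(-460) = -2760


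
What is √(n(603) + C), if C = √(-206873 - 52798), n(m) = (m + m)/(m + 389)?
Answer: √(18693 + 15376*I*√259671)/124 ≈ 15.981 + 15.943*I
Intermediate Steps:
n(m) = 2*m/(389 + m) (n(m) = (2*m)/(389 + m) = 2*m/(389 + m))
C = I*√259671 (C = √(-259671) = I*√259671 ≈ 509.58*I)
√(n(603) + C) = √(2*603/(389 + 603) + I*√259671) = √(2*603/992 + I*√259671) = √(2*603*(1/992) + I*√259671) = √(603/496 + I*√259671)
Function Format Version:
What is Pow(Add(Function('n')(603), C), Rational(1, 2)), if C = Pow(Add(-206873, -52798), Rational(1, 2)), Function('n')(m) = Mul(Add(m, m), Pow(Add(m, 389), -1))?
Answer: Mul(Rational(1, 124), Pow(Add(18693, Mul(15376, I, Pow(259671, Rational(1, 2)))), Rational(1, 2))) ≈ Add(15.981, Mul(15.943, I))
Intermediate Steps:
Function('n')(m) = Mul(2, m, Pow(Add(389, m), -1)) (Function('n')(m) = Mul(Mul(2, m), Pow(Add(389, m), -1)) = Mul(2, m, Pow(Add(389, m), -1)))
C = Mul(I, Pow(259671, Rational(1, 2))) (C = Pow(-259671, Rational(1, 2)) = Mul(I, Pow(259671, Rational(1, 2))) ≈ Mul(509.58, I))
Pow(Add(Function('n')(603), C), Rational(1, 2)) = Pow(Add(Mul(2, 603, Pow(Add(389, 603), -1)), Mul(I, Pow(259671, Rational(1, 2)))), Rational(1, 2)) = Pow(Add(Mul(2, 603, Pow(992, -1)), Mul(I, Pow(259671, Rational(1, 2)))), Rational(1, 2)) = Pow(Add(Mul(2, 603, Rational(1, 992)), Mul(I, Pow(259671, Rational(1, 2)))), Rational(1, 2)) = Pow(Add(Rational(603, 496), Mul(I, Pow(259671, Rational(1, 2)))), Rational(1, 2))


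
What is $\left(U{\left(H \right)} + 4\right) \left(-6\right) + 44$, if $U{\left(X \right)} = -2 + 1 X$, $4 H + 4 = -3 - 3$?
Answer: $47$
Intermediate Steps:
$H = - \frac{5}{2}$ ($H = -1 + \frac{-3 - 3}{4} = -1 + \frac{1}{4} \left(-6\right) = -1 - \frac{3}{2} = - \frac{5}{2} \approx -2.5$)
$U{\left(X \right)} = -2 + X$
$\left(U{\left(H \right)} + 4\right) \left(-6\right) + 44 = \left(\left(-2 - \frac{5}{2}\right) + 4\right) \left(-6\right) + 44 = \left(- \frac{9}{2} + 4\right) \left(-6\right) + 44 = \left(- \frac{1}{2}\right) \left(-6\right) + 44 = 3 + 44 = 47$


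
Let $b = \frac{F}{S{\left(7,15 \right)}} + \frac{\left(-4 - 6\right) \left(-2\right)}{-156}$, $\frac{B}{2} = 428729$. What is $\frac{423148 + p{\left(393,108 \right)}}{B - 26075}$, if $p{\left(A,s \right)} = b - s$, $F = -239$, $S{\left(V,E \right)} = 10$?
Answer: $\frac{164976229}{324239370} \approx 0.50881$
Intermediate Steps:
$B = 857458$ ($B = 2 \cdot 428729 = 857458$)
$b = - \frac{9371}{390}$ ($b = - \frac{239}{10} + \frac{\left(-4 - 6\right) \left(-2\right)}{-156} = \left(-239\right) \frac{1}{10} + \left(-10\right) \left(-2\right) \left(- \frac{1}{156}\right) = - \frac{239}{10} + 20 \left(- \frac{1}{156}\right) = - \frac{239}{10} - \frac{5}{39} = - \frac{9371}{390} \approx -24.028$)
$p{\left(A,s \right)} = - \frac{9371}{390} - s$
$\frac{423148 + p{\left(393,108 \right)}}{B - 26075} = \frac{423148 - \frac{51491}{390}}{857458 - 26075} = \frac{423148 - \frac{51491}{390}}{831383} = \left(423148 - \frac{51491}{390}\right) \frac{1}{831383} = \frac{164976229}{390} \cdot \frac{1}{831383} = \frac{164976229}{324239370}$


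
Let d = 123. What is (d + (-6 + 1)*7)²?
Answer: 7744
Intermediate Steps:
(d + (-6 + 1)*7)² = (123 + (-6 + 1)*7)² = (123 - 5*7)² = (123 - 35)² = 88² = 7744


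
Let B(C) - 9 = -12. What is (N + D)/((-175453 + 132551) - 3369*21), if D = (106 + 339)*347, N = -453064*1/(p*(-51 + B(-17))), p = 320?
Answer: -333593033/245486160 ≈ -1.3589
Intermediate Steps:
B(C) = -3 (B(C) = 9 - 12 = -3)
N = 56633/2160 (N = -453064*1/(320*(-51 - 3)) = -453064/(320*(-54)) = -453064/(-17280) = -453064*(-1/17280) = 56633/2160 ≈ 26.219)
D = 154415 (D = 445*347 = 154415)
(N + D)/((-175453 + 132551) - 3369*21) = (56633/2160 + 154415)/((-175453 + 132551) - 3369*21) = 333593033/(2160*(-42902 - 70749)) = (333593033/2160)/(-113651) = (333593033/2160)*(-1/113651) = -333593033/245486160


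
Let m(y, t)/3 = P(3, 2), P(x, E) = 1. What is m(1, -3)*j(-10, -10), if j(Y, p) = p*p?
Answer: 300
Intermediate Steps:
m(y, t) = 3 (m(y, t) = 3*1 = 3)
j(Y, p) = p²
m(1, -3)*j(-10, -10) = 3*(-10)² = 3*100 = 300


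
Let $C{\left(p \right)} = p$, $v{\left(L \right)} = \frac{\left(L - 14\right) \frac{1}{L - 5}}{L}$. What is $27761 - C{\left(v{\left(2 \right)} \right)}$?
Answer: $27759$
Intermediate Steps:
$v{\left(L \right)} = \frac{-14 + L}{L \left(-5 + L\right)}$ ($v{\left(L \right)} = \frac{\left(-14 + L\right) \frac{1}{-5 + L}}{L} = \frac{\frac{1}{-5 + L} \left(-14 + L\right)}{L} = \frac{-14 + L}{L \left(-5 + L\right)}$)
$27761 - C{\left(v{\left(2 \right)} \right)} = 27761 - \frac{-14 + 2}{2 \left(-5 + 2\right)} = 27761 - \frac{1}{2} \frac{1}{-3} \left(-12\right) = 27761 - \frac{1}{2} \left(- \frac{1}{3}\right) \left(-12\right) = 27761 - 2 = 27759$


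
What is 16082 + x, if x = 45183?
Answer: 61265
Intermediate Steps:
16082 + x = 16082 + 45183 = 61265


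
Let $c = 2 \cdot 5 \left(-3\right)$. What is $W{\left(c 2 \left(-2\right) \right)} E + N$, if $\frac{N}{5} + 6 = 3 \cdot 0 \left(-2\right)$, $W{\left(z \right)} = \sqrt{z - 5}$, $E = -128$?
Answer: $-30 - 128 \sqrt{115} \approx -1402.6$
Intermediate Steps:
$c = -30$ ($c = 10 \left(-3\right) = -30$)
$W{\left(z \right)} = \sqrt{-5 + z}$
$N = -30$ ($N = -30 + 5 \cdot 3 \cdot 0 \left(-2\right) = -30 + 5 \cdot 0 \left(-2\right) = -30 + 5 \cdot 0 = -30 + 0 = -30$)
$W{\left(c 2 \left(-2\right) \right)} E + N = \sqrt{-5 + \left(-30\right) 2 \left(-2\right)} \left(-128\right) - 30 = \sqrt{-5 - -120} \left(-128\right) - 30 = \sqrt{-5 + 120} \left(-128\right) - 30 = \sqrt{115} \left(-128\right) - 30 = - 128 \sqrt{115} - 30 = -30 - 128 \sqrt{115}$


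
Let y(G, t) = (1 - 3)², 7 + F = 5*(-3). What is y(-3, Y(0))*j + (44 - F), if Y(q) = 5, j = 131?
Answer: 590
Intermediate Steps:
F = -22 (F = -7 + 5*(-3) = -7 - 15 = -22)
y(G, t) = 4 (y(G, t) = (-2)² = 4)
y(-3, Y(0))*j + (44 - F) = 4*131 + (44 - 1*(-22)) = 524 + (44 + 22) = 524 + 66 = 590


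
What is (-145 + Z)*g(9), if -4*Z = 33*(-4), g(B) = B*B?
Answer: -9072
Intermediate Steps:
g(B) = B²
Z = 33 (Z = -33*(-4)/4 = -¼*(-132) = 33)
(-145 + Z)*g(9) = (-145 + 33)*9² = -112*81 = -9072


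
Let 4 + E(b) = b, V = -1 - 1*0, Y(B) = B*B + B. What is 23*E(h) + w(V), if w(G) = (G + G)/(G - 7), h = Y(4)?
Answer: 1473/4 ≈ 368.25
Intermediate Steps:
Y(B) = B + B**2 (Y(B) = B**2 + B = B + B**2)
h = 20 (h = 4*(1 + 4) = 4*5 = 20)
V = -1 (V = -1 + 0 = -1)
E(b) = -4 + b
w(G) = 2*G/(-7 + G) (w(G) = (2*G)/(-7 + G) = 2*G/(-7 + G))
23*E(h) + w(V) = 23*(-4 + 20) + 2*(-1)/(-7 - 1) = 23*16 + 2*(-1)/(-8) = 368 + 2*(-1)*(-1/8) = 368 + 1/4 = 1473/4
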